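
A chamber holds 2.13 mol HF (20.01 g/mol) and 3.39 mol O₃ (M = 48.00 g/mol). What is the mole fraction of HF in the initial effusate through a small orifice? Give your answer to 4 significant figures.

0.4932

Effusion rate of each component ∝ n_i/√M_i (partial pressure × 1/√M).
So x_HF in the escaping gas = (n_HF/√M_HF) / Σ(n_i/√M_i)
= (2.13/√20.01) / (2.13/√20.01 + 3.39/√48.00) = 0.4762/(0.4762 + 0.4893) = 0.4932.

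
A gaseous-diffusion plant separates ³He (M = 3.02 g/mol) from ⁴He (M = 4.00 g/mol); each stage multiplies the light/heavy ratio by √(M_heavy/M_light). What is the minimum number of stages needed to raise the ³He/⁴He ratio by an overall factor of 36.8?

With α = √(4.00/3.02) per stage, ln α = ½ ln(1.32450) = 0.1405.
Need α^N ≥ 36.8 ⇒ N ≥ ln(36.8) / ln α = 3.605 / 0.1405 = 25.66.
Minimum whole number of stages: N = 26.

26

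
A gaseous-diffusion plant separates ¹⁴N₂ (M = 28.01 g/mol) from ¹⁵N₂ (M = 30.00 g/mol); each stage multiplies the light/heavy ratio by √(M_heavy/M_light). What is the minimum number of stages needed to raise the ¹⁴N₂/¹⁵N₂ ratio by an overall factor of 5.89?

Per stage α = (30.00/28.01)^(1/2) = 1.07105^0.5, giving ln α = 0.03432.
Need α^N ≥ 5.89 ⇒ N ≥ ln(5.89) / ln α = 1.773 / 0.03432 = 51.67.
Minimum whole number of stages: N = 52.

52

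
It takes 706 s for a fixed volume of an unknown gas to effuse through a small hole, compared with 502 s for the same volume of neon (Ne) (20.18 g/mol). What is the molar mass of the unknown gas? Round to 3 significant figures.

39.9 g/mol

By Graham's law, t_X/t_Ne = √(M_X/M_Ne).
706/502 = 1.406 = √(M_X/20.18)
M_X = 20.18 × 1.406² = 20.18 × 1.978 = 39.9 g/mol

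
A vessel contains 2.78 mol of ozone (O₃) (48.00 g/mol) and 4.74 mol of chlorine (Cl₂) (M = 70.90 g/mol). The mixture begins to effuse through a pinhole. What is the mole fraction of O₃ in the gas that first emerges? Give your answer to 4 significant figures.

The effusion rate of species i is ∝ p_i/√M_i ∝ n_i/√M_i.
So x_O₃ in the escaping gas = (n_O₃/√M_O₃) / Σ(n_i/√M_i)
= (2.78/√48.00) / (2.78/√48.00 + 4.74/√70.90) = 0.4013/(0.4013 + 0.5629) = 0.4162.

0.4162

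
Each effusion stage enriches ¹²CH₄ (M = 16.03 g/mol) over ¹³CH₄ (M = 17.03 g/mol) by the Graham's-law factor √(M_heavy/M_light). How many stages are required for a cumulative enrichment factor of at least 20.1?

100

With α = √(17.03/16.03) per stage, ln α = ½ ln(1.06238) = 0.03026.
Need α^N ≥ 20.1 ⇒ N ≥ ln(20.1) / ln α = 3.001 / 0.03026 = 99.17.
So at least 100 stages are needed.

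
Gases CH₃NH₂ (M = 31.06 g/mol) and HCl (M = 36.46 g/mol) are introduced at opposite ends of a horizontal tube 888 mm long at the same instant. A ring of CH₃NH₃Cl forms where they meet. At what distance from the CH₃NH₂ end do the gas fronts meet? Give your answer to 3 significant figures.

462 mm

In equal time, each gas travels a distance ∝ its rate ∝ 1/√M, so d_CH₃NH₂/d_HCl = √(M_HCl/M_CH₃NH₂) = √(36.46/31.06) = 1.083.
With d_CH₃NH₂ + d_HCl = 888 mm, d_HCl = 888/(1 + 1.083) = 426.2 mm.
d_CH₃NH₂ = 888 − 426.2 = 462 mm.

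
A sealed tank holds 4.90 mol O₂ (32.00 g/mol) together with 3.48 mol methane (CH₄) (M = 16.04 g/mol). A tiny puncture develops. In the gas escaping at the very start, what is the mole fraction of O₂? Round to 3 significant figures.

0.499

The effusion rate of species i is ∝ p_i/√M_i ∝ n_i/√M_i.
Mole fraction of O₂ in the effusate = (n_O₂/√M_O₂) / (n_O₂/√M_O₂ + n_CH₄/√M_CH₄)
= (4.90/√32.00) / (4.90/√32.00 + 3.48/√16.04) = 0.8662/(0.8662 + 0.8689) = 0.499.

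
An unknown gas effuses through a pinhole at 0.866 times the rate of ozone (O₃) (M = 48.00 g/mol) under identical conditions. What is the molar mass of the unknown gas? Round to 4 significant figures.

Graham's law gives rate_X/rate_O₃ = √(M_O₃/M_X).
0.866 = √(48.00/M_X)
M_X = 48.00 / 0.866² = 48.00 / 0.7500 = 64.00 g/mol

64.00 g/mol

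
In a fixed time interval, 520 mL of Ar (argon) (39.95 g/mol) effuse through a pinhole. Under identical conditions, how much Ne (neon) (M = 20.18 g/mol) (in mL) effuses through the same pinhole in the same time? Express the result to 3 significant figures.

Graham's law gives rate_Ne/rate_Ar = √(M_Ar/M_Ne) = √(39.95/20.18) = √1.980 = 1.407.
So the volume for Ne is 520 × 1.407 = 732 mL.

732 mL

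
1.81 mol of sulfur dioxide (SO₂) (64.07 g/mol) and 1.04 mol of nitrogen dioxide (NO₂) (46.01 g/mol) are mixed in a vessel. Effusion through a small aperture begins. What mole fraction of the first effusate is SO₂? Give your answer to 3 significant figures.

Each component's effusion rate ∝ (its partial pressure)·(1/√M) ∝ n_i/√M_i.
x_SO₂(eff) = (n_SO₂/√M_SO₂) / (n_SO₂/√M_SO₂ + n_NO₂/√M_NO₂)
= (1.81/√64.07) / (1.81/√64.07 + 1.04/√46.01) = 0.2261/(0.2261 + 0.1533) = 0.596.

0.596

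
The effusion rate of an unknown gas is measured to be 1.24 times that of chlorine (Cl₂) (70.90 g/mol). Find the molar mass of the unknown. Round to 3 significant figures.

46.1 g/mol

Since effusion rate ∝ 1/√M, rate_X/rate_Cl₂ = √(M_Cl₂/M_X).
1.24 = √(70.90/M_X)
M_X = 70.90 / 1.24² = 70.90 / 1.538 = 46.1 g/mol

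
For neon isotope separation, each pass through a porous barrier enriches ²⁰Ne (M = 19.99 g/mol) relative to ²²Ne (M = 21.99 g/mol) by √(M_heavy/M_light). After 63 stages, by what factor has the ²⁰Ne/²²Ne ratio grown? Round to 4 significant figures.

The single-stage factor is √(M_heavy/M_light), so 63 stages give [√(21.99/19.99)]^63 = (21.99/19.99)^(63/2).
= 1.10005^(63/2) = 20.16.

20.16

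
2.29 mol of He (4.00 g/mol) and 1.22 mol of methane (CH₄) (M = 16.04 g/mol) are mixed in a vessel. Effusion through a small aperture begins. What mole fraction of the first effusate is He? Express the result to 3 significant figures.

0.790

Each component's effusion rate ∝ (its partial pressure)·(1/√M) ∝ n_i/√M_i.
x_He(eff) = (n_He/√M_He) / (n_He/√M_He + n_CH₄/√M_CH₄)
= (2.29/√4.00) / (2.29/√4.00 + 1.22/√16.04) = 1.145/(1.145 + 0.3046) = 0.790.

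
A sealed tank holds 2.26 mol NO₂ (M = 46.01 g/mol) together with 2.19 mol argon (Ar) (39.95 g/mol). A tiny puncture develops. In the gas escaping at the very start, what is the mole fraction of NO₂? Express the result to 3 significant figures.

0.490

Rate_i ∝ x_i/√M_i (Graham's law weighted by mole fraction), so the effusate composition follows n_i/√M_i.
So x_NO₂ in the escaping gas = (n_NO₂/√M_NO₂) / Σ(n_i/√M_i)
= (2.26/√46.01) / (2.26/√46.01 + 2.19/√39.95) = 0.3332/(0.3332 + 0.3465) = 0.490.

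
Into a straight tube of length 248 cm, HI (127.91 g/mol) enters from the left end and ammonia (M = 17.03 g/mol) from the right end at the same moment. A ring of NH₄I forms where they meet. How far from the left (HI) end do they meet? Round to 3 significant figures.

In equal time, each gas travels a distance ∝ its rate ∝ 1/√M, so d_HI/d_NH₃ = √(M_NH₃/M_HI) = √(17.03/127.91) = 0.3649.
With d_HI + d_NH₃ = 248 cm, d_NH₃ = 248/(1 + 0.3649) = 181.7 cm.
d_HI = 248 − 181.7 = 66.3 cm.

66.3 cm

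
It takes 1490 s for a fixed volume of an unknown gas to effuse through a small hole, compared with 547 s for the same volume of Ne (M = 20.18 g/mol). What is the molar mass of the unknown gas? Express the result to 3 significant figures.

By Graham's law, t_X/t_Ne = √(M_X/M_Ne).
1490/547 = 2.724 = √(M_X/20.18)
M_X = 20.18 × 2.724² = 20.18 × 7.420 = 150 g/mol

150 g/mol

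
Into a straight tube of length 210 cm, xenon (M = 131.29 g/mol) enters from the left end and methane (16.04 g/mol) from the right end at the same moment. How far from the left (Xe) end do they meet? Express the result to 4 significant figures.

The fronts meet when d_Xe + d_CH₄ = L with d_Xe/d_CH₄ = √(M_CH₄/M_Xe) (Graham's law). Here √(M_CH₄/M_Xe) = √(16.04/131.29) = 0.3495.
With d_Xe + d_CH₄ = 210 cm, d_CH₄ = 210/(1 + 0.3495) = 155.6 cm.
d_Xe = 210 − 155.6 = 54.39 cm.

54.39 cm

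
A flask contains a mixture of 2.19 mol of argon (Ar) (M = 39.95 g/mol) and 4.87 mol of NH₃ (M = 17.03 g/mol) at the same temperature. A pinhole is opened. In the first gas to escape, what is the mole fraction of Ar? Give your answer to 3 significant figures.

0.227

Each component's effusion rate ∝ (its partial pressure)·(1/√M) ∝ n_i/√M_i.
So x_Ar in the escaping gas = (n_Ar/√M_Ar) / Σ(n_i/√M_i)
= (2.19/√39.95) / (2.19/√39.95 + 4.87/√17.03) = 0.3465/(0.3465 + 1.180) = 0.227.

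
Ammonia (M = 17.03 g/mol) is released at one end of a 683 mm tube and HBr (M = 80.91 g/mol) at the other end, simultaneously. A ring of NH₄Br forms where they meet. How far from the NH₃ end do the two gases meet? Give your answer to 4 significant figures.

Graham's law gives d_NH₃/d_HBr = rate_NH₃/rate_HBr = √(M_HBr/M_NH₃) = √(80.91/17.03) = 2.180.
With d_NH₃ + d_HBr = 683 mm, d_HBr = 683/(1 + 2.180) = 214.8 mm.
d_NH₃ = 683 − 214.8 = 468.2 mm.

468.2 mm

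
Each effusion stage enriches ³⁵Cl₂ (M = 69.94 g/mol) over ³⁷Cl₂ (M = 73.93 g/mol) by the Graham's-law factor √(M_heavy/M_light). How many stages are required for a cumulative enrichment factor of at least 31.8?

Single-stage factor α = √(73.93/69.94), so ln α = ½ ln(1.05705) = 0.02774.
Need α^N ≥ 31.8 ⇒ N ≥ ln(31.8) / ln α = 3.459 / 0.02774 = 124.71.
Minimum whole number of stages: N = 125.

125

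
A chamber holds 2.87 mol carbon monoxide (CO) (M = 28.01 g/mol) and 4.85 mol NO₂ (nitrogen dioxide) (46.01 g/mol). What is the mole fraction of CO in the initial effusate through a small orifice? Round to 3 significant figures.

Effusion rate of each component ∝ n_i/√M_i (partial pressure × 1/√M).
Mole fraction of CO in the effusate = (n_CO/√M_CO) / (n_CO/√M_CO + n_NO₂/√M_NO₂)
= (2.87/√28.01) / (2.87/√28.01 + 4.85/√46.01) = 0.5423/(0.5423 + 0.7150) = 0.431.

0.431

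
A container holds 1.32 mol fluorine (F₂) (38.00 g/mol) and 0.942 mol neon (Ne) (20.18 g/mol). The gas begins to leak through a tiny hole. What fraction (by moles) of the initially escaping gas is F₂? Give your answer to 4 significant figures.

Effusion rate of each component ∝ n_i/√M_i (partial pressure × 1/√M).
So x_F₂ in the escaping gas = (n_F₂/√M_F₂) / Σ(n_i/√M_i)
= (1.32/√38.00) / (1.32/√38.00 + 0.942/√20.18) = 0.2141/(0.2141 + 0.2097) = 0.5052.

0.5052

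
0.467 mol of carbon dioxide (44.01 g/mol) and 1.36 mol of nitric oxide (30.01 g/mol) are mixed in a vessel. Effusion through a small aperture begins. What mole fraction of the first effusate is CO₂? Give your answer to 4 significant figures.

Effusion rate of each component ∝ n_i/√M_i (partial pressure × 1/√M).
Mole fraction of CO₂ in the effusate = (n_CO₂/√M_CO₂) / (n_CO₂/√M_CO₂ + n_NO/√M_NO)
= (0.467/√44.01) / (0.467/√44.01 + 1.36/√30.01) = 0.07039/(0.07039 + 0.2483) = 0.2209.

0.2209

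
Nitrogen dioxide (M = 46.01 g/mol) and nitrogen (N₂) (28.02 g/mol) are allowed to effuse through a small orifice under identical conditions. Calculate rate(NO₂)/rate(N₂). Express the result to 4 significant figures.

Graham's law gives rate_NO₂/rate_N₂ = √(M_N₂/M_NO₂) = √(28.02/46.01) = √0.6090 = 0.7804.

0.7804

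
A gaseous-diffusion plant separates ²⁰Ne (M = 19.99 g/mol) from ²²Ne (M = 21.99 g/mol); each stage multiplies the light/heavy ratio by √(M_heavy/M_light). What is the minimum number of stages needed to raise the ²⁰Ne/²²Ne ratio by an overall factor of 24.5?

68

With α = √(21.99/19.99) per stage, ln α = ½ ln(1.10005) = 0.04768.
Need α^N ≥ 24.5 ⇒ N ≥ ln(24.5) / ln α = 3.199 / 0.04768 = 67.09.
Rounding up, N = 68 stages.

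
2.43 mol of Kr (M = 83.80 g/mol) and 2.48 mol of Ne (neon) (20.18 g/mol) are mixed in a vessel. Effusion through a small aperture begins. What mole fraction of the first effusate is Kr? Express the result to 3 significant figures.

0.325

Effusion rate of each component ∝ n_i/√M_i (partial pressure × 1/√M).
So x_Kr in the escaping gas = (n_Kr/√M_Kr) / Σ(n_i/√M_i)
= (2.43/√83.80) / (2.43/√83.80 + 2.48/√20.18) = 0.2655/(0.2655 + 0.5521) = 0.325.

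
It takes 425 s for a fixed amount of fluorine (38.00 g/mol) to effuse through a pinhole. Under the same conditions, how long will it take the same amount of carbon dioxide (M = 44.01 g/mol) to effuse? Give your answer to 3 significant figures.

Graham's law gives t_CO₂/t_F₂ = √(M_CO₂/M_F₂) = √(44.01/38.00) = √1.158 = 1.076.
So the time for CO₂ is 425 × 1.076 = 457 s.

457 s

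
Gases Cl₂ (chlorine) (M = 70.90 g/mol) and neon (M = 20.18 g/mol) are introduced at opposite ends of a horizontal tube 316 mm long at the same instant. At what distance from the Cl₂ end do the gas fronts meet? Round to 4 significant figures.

109.9 mm

In equal time, each gas travels a distance ∝ its rate ∝ 1/√M, so d_Cl₂/d_Ne = √(M_Ne/M_Cl₂) = √(20.18/70.90) = 0.5335.
With d_Cl₂ + d_Ne = 316 mm, d_Ne = 316/(1 + 0.5335) = 206.1 mm.
d_Cl₂ = 316 − 206.1 = 109.9 mm.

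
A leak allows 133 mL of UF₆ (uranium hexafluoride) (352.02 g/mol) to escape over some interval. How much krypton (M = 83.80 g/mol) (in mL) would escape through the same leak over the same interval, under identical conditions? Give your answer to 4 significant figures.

From Graham's law, rate_Kr/rate_UF₆ = √(M_UF₆/M_Kr) = √(352.02/83.80) = √4.201 = 2.050.
So the volume for Kr is 133 × 2.050 = 272.6 mL.

272.6 mL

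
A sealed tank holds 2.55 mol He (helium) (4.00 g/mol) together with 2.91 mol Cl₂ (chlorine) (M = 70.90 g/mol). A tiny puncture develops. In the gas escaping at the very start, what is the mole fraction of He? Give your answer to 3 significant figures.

0.787

The effusion rate of species i is ∝ p_i/√M_i ∝ n_i/√M_i.
Mole fraction of He in the effusate = (n_He/√M_He) / (n_He/√M_He + n_Cl₂/√M_Cl₂)
= (2.55/√4.00) / (2.55/√4.00 + 2.91/√70.90) = 1.275/(1.275 + 0.3456) = 0.787.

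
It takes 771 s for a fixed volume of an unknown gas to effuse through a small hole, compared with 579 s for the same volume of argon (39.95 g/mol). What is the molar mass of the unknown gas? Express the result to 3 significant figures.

By Graham's law, t_X/t_Ar = √(M_X/M_Ar).
771/579 = 1.332 = √(M_X/39.95)
M_X = 39.95 × 1.332² = 39.95 × 1.773 = 70.8 g/mol

70.8 g/mol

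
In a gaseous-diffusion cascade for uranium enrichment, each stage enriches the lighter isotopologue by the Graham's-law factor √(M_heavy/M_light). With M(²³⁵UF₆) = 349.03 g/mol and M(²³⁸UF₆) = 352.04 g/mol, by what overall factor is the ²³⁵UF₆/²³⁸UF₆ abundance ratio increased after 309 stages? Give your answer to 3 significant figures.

3.77

After 309 stages the ratio has grown by (√(352.04/349.03))^309 = (352.04/349.03)^(309/2).
= 1.00862^(309/2) = 3.77.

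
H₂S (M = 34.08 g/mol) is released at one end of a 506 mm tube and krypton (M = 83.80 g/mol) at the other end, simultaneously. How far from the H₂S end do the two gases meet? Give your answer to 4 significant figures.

309.0 mm

In equal time, each gas travels a distance ∝ its rate ∝ 1/√M, so d_H₂S/d_Kr = √(M_Kr/M_H₂S) = √(83.80/34.08) = 1.568.
With d_H₂S + d_Kr = 506 mm, d_Kr = 506/(1 + 1.568) = 197.0 mm.
d_H₂S = 506 − 197.0 = 309.0 mm.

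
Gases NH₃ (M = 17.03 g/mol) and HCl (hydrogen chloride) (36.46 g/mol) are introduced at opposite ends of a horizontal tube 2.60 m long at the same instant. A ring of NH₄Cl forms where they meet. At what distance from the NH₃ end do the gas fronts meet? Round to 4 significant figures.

The fronts meet when d_NH₃ + d_HCl = L with d_NH₃/d_HCl = √(M_HCl/M_NH₃) (Graham's law). Here √(M_HCl/M_NH₃) = √(36.46/17.03) = 1.463.
With d_NH₃ + d_HCl = 2.60 m, d_HCl = 2.60/(1 + 1.463) = 1.056 m.
d_NH₃ = 2.60 − 1.056 = 1.544 m.

1.544 m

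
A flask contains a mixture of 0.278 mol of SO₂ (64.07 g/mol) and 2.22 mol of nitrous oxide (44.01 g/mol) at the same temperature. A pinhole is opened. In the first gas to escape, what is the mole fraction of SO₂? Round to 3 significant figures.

The effusion rate of species i is ∝ p_i/√M_i ∝ n_i/√M_i.
So x_SO₂ in the escaping gas = (n_SO₂/√M_SO₂) / Σ(n_i/√M_i)
= (0.278/√64.07) / (0.278/√64.07 + 2.22/√44.01) = 0.03473/(0.03473 + 0.3346) = 0.0940.

0.0940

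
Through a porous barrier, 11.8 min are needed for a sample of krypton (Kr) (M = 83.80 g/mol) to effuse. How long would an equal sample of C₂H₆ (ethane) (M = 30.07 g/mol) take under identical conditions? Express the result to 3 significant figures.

Using Graham's law: t_C₂H₆/t_Kr = √(M_C₂H₆/M_Kr) = √(30.07/83.80) = √0.3588 = 0.5990.
So the time for C₂H₆ is 11.8 × 0.5990 = 7.07 min.

7.07 min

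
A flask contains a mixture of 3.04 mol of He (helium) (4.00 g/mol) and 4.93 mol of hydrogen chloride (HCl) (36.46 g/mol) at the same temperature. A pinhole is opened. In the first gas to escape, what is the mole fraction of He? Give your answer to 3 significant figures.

0.651

Effusion rate of each component ∝ n_i/√M_i (partial pressure × 1/√M).
So x_He in the escaping gas = (n_He/√M_He) / Σ(n_i/√M_i)
= (3.04/√4.00) / (3.04/√4.00 + 4.93/√36.46) = 1.520/(1.520 + 0.8165) = 0.651.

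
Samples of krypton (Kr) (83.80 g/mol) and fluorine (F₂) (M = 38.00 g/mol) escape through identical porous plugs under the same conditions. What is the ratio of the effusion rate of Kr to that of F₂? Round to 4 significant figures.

Using Graham's law: rate_Kr/rate_F₂ = √(M_F₂/M_Kr) = √(38.00/83.80) = √0.4535 = 0.6734.

0.6734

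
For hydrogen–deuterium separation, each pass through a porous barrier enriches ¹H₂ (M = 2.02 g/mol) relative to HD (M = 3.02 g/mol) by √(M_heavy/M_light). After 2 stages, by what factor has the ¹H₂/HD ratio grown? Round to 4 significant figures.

1.495

Overall factor = α^2 with α = √(3.02/2.02), i.e. (3.02/2.02)^(2/2).
= 1.49505^1 = 1.495.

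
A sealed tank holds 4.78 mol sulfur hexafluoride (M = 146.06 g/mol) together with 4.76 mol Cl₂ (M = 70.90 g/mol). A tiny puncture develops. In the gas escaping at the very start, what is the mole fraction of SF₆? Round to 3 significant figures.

0.412

Effusion rate of each component ∝ n_i/√M_i (partial pressure × 1/√M).
Mole fraction of SF₆ in the effusate = (n_SF₆/√M_SF₆) / (n_SF₆/√M_SF₆ + n_Cl₂/√M_Cl₂)
= (4.78/√146.06) / (4.78/√146.06 + 4.76/√70.90) = 0.3955/(0.3955 + 0.5653) = 0.412.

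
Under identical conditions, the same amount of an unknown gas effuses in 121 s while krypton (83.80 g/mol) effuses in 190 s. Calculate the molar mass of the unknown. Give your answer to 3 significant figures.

34.0 g/mol

Graham's law gives t_X/t_Kr = √(M_X/M_Kr).
121/190 = 0.6368 = √(M_X/83.80)
M_X = 83.80 × 0.6368² = 83.80 × 0.4056 = 34.0 g/mol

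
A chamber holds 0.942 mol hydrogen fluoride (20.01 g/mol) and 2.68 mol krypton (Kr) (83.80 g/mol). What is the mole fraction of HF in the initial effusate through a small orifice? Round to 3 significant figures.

0.418

Effusion rate of each component ∝ n_i/√M_i (partial pressure × 1/√M).
x_HF(eff) = (n_HF/√M_HF) / (n_HF/√M_HF + n_Kr/√M_Kr)
= (0.942/√20.01) / (0.942/√20.01 + 2.68/√83.80) = 0.2106/(0.2106 + 0.2928) = 0.418.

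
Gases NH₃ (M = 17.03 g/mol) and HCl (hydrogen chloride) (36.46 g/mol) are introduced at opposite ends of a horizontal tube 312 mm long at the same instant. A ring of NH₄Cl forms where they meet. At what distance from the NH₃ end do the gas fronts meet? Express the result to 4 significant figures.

The fronts meet when d_NH₃ + d_HCl = L with d_NH₃/d_HCl = √(M_HCl/M_NH₃) (Graham's law). Here √(M_HCl/M_NH₃) = √(36.46/17.03) = 1.463.
With d_NH₃ + d_HCl = 312 mm, d_HCl = 312/(1 + 1.463) = 126.7 mm.
d_NH₃ = 312 − 126.7 = 185.3 mm.

185.3 mm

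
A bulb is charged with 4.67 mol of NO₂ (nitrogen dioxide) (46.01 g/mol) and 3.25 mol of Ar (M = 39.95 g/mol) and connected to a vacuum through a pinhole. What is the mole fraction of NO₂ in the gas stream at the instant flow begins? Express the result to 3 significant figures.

The effusion rate of species i is ∝ p_i/√M_i ∝ n_i/√M_i.
x_NO₂(eff) = (n_NO₂/√M_NO₂) / (n_NO₂/√M_NO₂ + n_Ar/√M_Ar)
= (4.67/√46.01) / (4.67/√46.01 + 3.25/√39.95) = 0.6885/(0.6885 + 0.5142) = 0.572.

0.572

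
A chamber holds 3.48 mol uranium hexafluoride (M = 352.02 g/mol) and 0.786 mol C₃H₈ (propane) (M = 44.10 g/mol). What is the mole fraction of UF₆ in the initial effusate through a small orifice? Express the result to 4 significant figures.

Each component's effusion rate ∝ (its partial pressure)·(1/√M) ∝ n_i/√M_i.
x_UF₆(eff) = (n_UF₆/√M_UF₆) / (n_UF₆/√M_UF₆ + n_C₃H₈/√M_C₃H₈)
= (3.48/√352.02) / (3.48/√352.02 + 0.786/√44.10) = 0.1855/(0.1855 + 0.1184) = 0.6105.

0.6105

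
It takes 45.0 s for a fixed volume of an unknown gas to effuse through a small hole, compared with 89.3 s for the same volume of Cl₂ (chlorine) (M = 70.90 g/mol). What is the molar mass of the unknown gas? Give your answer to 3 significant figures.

From Graham's law, t_X/t_Cl₂ = √(M_X/M_Cl₂).
45.0/89.3 = 0.5039 = √(M_X/70.90)
M_X = 70.90 × 0.5039² = 70.90 × 0.2539 = 18.0 g/mol

18.0 g/mol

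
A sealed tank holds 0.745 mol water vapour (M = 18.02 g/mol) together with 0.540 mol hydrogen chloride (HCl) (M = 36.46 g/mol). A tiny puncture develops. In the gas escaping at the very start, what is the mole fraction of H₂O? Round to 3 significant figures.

0.662

Rate_i ∝ x_i/√M_i (Graham's law weighted by mole fraction), so the effusate composition follows n_i/√M_i.
So x_H₂O in the escaping gas = (n_H₂O/√M_H₂O) / Σ(n_i/√M_i)
= (0.745/√18.02) / (0.745/√18.02 + 0.540/√36.46) = 0.1755/(0.1755 + 0.08943) = 0.662.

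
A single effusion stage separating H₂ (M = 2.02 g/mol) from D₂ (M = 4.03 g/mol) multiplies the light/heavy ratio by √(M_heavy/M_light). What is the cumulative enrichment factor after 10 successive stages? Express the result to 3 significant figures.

31.6

The single-stage factor is √(M_heavy/M_light), so 10 stages give [√(4.03/2.02)]^10 = (4.03/2.02)^(10/2).
= 1.99505^5 = 31.6.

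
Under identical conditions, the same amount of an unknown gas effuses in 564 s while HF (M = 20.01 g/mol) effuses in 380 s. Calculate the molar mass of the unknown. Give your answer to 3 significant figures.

From Graham's law, t_X/t_HF = √(M_X/M_HF).
564/380 = 1.484 = √(M_X/20.01)
M_X = 20.01 × 1.484² = 20.01 × 2.203 = 44.1 g/mol

44.1 g/mol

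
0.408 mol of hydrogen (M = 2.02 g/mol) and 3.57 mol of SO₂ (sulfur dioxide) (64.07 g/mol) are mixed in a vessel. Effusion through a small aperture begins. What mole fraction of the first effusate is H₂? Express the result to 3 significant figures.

Effusion rate of each component ∝ n_i/√M_i (partial pressure × 1/√M).
Mole fraction of H₂ in the effusate = (n_H₂/√M_H₂) / (n_H₂/√M_H₂ + n_SO₂/√M_SO₂)
= (0.408/√2.02) / (0.408/√2.02 + 3.57/√64.07) = 0.2871/(0.2871 + 0.4460) = 0.392.

0.392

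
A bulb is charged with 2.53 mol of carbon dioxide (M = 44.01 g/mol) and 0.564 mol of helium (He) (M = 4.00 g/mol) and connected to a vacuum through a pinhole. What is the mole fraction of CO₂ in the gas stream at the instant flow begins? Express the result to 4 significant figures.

Effusion rate of each component ∝ n_i/√M_i (partial pressure × 1/√M).
So x_CO₂ in the escaping gas = (n_CO₂/√M_CO₂) / Σ(n_i/√M_i)
= (2.53/√44.01) / (2.53/√44.01 + 0.564/√4.00) = 0.3814/(0.3814 + 0.2820) = 0.5749.

0.5749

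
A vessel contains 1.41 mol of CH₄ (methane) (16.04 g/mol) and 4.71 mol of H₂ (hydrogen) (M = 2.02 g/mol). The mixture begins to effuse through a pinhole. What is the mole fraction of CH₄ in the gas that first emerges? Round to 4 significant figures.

Each component's effusion rate ∝ (its partial pressure)·(1/√M) ∝ n_i/√M_i.
x_CH₄(eff) = (n_CH₄/√M_CH₄) / (n_CH₄/√M_CH₄ + n_H₂/√M_H₂)
= (1.41/√16.04) / (1.41/√16.04 + 4.71/√2.02) = 0.3521/(0.3521 + 3.314) = 0.09603.

0.09603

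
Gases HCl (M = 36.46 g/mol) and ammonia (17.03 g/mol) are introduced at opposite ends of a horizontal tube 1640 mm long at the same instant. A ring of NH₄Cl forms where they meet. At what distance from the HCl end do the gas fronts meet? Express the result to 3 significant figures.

666 mm

The fronts meet when d_HCl + d_NH₃ = L with d_HCl/d_NH₃ = √(M_NH₃/M_HCl) (Graham's law). Here √(M_NH₃/M_HCl) = √(17.03/36.46) = 0.6834.
With d_HCl + d_NH₃ = 1640 mm, d_NH₃ = 1640/(1 + 0.6834) = 974.2 mm.
d_HCl = 1640 − 974.2 = 666 mm.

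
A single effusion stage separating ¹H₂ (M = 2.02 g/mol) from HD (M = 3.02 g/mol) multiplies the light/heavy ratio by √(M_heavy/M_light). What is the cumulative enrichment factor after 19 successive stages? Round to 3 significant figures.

After 19 stages the ratio has grown by (√(3.02/2.02))^19 = (3.02/2.02)^(19/2).
= 1.49505^(19/2) = 45.6.

45.6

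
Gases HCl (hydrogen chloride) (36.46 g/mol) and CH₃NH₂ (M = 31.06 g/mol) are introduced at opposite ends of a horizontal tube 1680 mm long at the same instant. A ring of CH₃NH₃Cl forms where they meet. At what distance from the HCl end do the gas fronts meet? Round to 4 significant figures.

806.4 mm

The fronts meet when d_HCl + d_CH₃NH₂ = L with d_HCl/d_CH₃NH₂ = √(M_CH₃NH₂/M_HCl) (Graham's law). Here √(M_CH₃NH₂/M_HCl) = √(31.06/36.46) = 0.9230.
With d_HCl + d_CH₃NH₂ = 1680 mm, d_CH₃NH₂ = 1680/(1 + 0.9230) = 873.6 mm.
d_HCl = 1680 − 873.6 = 806.4 mm.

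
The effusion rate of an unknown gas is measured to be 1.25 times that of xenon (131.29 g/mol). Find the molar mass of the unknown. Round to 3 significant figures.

84.0 g/mol

From Graham's law, rate_X/rate_Xe = √(M_Xe/M_X).
1.25 = √(131.29/M_X)
M_X = 131.29 / 1.25² = 131.29 / 1.562 = 84.0 g/mol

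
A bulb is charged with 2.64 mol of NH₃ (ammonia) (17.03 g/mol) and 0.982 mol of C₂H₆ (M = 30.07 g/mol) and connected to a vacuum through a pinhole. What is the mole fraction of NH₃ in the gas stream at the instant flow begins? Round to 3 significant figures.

0.781

Effusion rate of each component ∝ n_i/√M_i (partial pressure × 1/√M).
x_NH₃(eff) = (n_NH₃/√M_NH₃) / (n_NH₃/√M_NH₃ + n_C₂H₆/√M_C₂H₆)
= (2.64/√17.03) / (2.64/√17.03 + 0.982/√30.07) = 0.6397/(0.6397 + 0.1791) = 0.781.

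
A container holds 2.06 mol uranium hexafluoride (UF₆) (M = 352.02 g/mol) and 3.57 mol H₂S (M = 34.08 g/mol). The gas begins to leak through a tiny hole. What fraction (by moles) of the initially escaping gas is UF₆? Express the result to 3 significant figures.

0.152

Effusion rate of each component ∝ n_i/√M_i (partial pressure × 1/√M).
So x_UF₆ in the escaping gas = (n_UF₆/√M_UF₆) / Σ(n_i/√M_i)
= (2.06/√352.02) / (2.06/√352.02 + 3.57/√34.08) = 0.1098/(0.1098 + 0.6115) = 0.152.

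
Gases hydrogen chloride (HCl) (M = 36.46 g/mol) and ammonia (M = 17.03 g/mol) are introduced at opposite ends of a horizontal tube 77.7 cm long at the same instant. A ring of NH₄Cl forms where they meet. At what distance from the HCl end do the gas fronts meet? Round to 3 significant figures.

31.5 cm

Graham's law gives d_HCl/d_NH₃ = rate_HCl/rate_NH₃ = √(M_NH₃/M_HCl) = √(17.03/36.46) = 0.6834.
With d_HCl + d_NH₃ = 77.7 cm, d_NH₃ = 77.7/(1 + 0.6834) = 46.16 cm.
d_HCl = 77.7 − 46.16 = 31.5 cm.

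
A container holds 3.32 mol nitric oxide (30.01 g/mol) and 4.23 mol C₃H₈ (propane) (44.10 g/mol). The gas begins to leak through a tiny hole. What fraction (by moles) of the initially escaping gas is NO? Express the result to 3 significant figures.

The effusion rate of species i is ∝ p_i/√M_i ∝ n_i/√M_i.
So x_NO in the escaping gas = (n_NO/√M_NO) / Σ(n_i/√M_i)
= (3.32/√30.01) / (3.32/√30.01 + 4.23/√44.10) = 0.6060/(0.6060 + 0.6370) = 0.488.

0.488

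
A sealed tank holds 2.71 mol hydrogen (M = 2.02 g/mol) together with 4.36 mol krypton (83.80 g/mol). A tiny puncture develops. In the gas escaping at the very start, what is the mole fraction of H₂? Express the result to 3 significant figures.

Each component's effusion rate ∝ (its partial pressure)·(1/√M) ∝ n_i/√M_i.
So x_H₂ in the escaping gas = (n_H₂/√M_H₂) / Σ(n_i/√M_i)
= (2.71/√2.02) / (2.71/√2.02 + 4.36/√83.80) = 1.907/(1.907 + 0.4763) = 0.800.

0.800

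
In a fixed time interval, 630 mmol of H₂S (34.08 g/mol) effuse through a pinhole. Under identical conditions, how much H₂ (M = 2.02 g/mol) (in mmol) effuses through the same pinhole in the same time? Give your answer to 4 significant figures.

Using Graham's law: rate_H₂/rate_H₂S = √(M_H₂S/M_H₂) = √(34.08/2.02) = √16.87 = 4.107.
So the amount for H₂ is 630 × 4.107 = 2588 mmol.

2588 mmol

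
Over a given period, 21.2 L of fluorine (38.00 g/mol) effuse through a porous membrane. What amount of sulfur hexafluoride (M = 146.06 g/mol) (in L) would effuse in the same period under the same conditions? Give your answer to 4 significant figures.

From Graham's law, rate_SF₆/rate_F₂ = √(M_F₂/M_SF₆) = √(38.00/146.06) = √0.2602 = 0.5101.
So the volume for SF₆ is 21.2 × 0.5101 = 10.81 L.

10.81 L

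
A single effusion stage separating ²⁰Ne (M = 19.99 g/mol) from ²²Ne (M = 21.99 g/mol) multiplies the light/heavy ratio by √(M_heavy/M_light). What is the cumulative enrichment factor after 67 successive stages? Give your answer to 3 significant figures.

Overall factor = α^67 with α = √(21.99/19.99), i.e. (21.99/19.99)^(67/2).
= 1.10005^(67/2) = 24.4.

24.4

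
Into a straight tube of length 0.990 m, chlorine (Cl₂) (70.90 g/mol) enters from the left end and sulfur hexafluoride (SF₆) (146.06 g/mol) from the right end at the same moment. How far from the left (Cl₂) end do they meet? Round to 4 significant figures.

0.5835 m

In equal time, each gas travels a distance ∝ its rate ∝ 1/√M, so d_Cl₂/d_SF₆ = √(M_SF₆/M_Cl₂) = √(146.06/70.90) = 1.435.
With d_Cl₂ + d_SF₆ = 0.990 m, d_SF₆ = 0.990/(1 + 1.435) = 0.4065 m.
d_Cl₂ = 0.990 − 0.4065 = 0.5835 m.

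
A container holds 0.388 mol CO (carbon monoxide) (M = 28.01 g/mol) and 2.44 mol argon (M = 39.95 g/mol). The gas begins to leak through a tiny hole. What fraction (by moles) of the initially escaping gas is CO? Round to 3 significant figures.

0.160

Effusion rate of each component ∝ n_i/√M_i (partial pressure × 1/√M).
So x_CO in the escaping gas = (n_CO/√M_CO) / Σ(n_i/√M_i)
= (0.388/√28.01) / (0.388/√28.01 + 2.44/√39.95) = 0.07331/(0.07331 + 0.3860) = 0.160.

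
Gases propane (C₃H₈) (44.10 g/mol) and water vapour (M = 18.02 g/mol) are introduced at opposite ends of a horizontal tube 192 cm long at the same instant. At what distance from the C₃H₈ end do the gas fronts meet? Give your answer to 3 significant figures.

74.9 cm

The fronts meet when d_C₃H₈ + d_H₂O = L with d_C₃H₈/d_H₂O = √(M_H₂O/M_C₃H₈) (Graham's law). Here √(M_H₂O/M_C₃H₈) = √(18.02/44.10) = 0.6392.
With d_C₃H₈ + d_H₂O = 192 cm, d_H₂O = 192/(1 + 0.6392) = 117.1 cm.
d_C₃H₈ = 192 − 117.1 = 74.9 cm.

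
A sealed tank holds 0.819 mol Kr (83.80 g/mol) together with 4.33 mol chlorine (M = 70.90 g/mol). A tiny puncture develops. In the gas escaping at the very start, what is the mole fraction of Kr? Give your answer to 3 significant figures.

The effusion rate of species i is ∝ p_i/√M_i ∝ n_i/√M_i.
So x_Kr in the escaping gas = (n_Kr/√M_Kr) / Σ(n_i/√M_i)
= (0.819/√83.80) / (0.819/√83.80 + 4.33/√70.90) = 0.08947/(0.08947 + 0.5142) = 0.148.

0.148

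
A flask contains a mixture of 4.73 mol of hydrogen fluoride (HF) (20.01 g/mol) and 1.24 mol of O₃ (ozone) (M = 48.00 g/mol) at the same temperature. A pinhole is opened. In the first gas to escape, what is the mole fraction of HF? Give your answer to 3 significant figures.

Each component's effusion rate ∝ (its partial pressure)·(1/√M) ∝ n_i/√M_i.
x_HF(eff) = (n_HF/√M_HF) / (n_HF/√M_HF + n_O₃/√M_O₃)
= (4.73/√20.01) / (4.73/√20.01 + 1.24/√48.00) = 1.057/(1.057 + 0.1790) = 0.855.

0.855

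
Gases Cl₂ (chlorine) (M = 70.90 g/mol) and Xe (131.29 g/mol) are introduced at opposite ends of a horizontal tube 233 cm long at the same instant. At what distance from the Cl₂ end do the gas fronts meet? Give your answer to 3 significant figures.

134 cm

Graham's law gives d_Cl₂/d_Xe = rate_Cl₂/rate_Xe = √(M_Xe/M_Cl₂) = √(131.29/70.90) = 1.361.
With d_Cl₂ + d_Xe = 233 cm, d_Xe = 233/(1 + 1.361) = 98.70 cm.
d_Cl₂ = 233 − 98.70 = 134 cm.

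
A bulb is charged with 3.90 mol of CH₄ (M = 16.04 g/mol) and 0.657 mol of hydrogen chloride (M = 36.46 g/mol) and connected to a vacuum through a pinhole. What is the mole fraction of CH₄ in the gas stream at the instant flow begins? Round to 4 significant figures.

The effusion rate of species i is ∝ p_i/√M_i ∝ n_i/√M_i.
Mole fraction of CH₄ in the effusate = (n_CH₄/√M_CH₄) / (n_CH₄/√M_CH₄ + n_HCl/√M_HCl)
= (3.90/√16.04) / (3.90/√16.04 + 0.657/√36.46) = 0.9738/(0.9738 + 0.1088) = 0.8995.

0.8995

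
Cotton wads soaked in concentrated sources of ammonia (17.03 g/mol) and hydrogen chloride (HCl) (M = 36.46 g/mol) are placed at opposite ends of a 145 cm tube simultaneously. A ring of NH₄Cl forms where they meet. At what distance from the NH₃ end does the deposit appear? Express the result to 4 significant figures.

Graham's law gives d_NH₃/d_HCl = rate_NH₃/rate_HCl = √(M_HCl/M_NH₃) = √(36.46/17.03) = 1.463.
With d_NH₃ + d_HCl = 145 cm, d_HCl = 145/(1 + 1.463) = 58.87 cm.
d_NH₃ = 145 − 58.87 = 86.13 cm.

86.13 cm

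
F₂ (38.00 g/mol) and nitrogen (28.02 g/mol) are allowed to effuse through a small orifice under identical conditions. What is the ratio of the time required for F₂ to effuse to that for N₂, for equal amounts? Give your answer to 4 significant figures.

1.165

Using Graham's law: t_F₂/t_N₂ = √(M_F₂/M_N₂) = √(38.00/28.02) = √1.356 = 1.165.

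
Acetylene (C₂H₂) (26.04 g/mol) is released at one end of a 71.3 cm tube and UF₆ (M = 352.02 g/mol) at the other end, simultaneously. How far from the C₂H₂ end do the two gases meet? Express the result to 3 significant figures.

56.1 cm

Graham's law gives d_C₂H₂/d_UF₆ = rate_C₂H₂/rate_UF₆ = √(M_UF₆/M_C₂H₂) = √(352.02/26.04) = 3.677.
With d_C₂H₂ + d_UF₆ = 71.3 cm, d_UF₆ = 71.3/(1 + 3.677) = 15.25 cm.
d_C₂H₂ = 71.3 − 15.25 = 56.1 cm.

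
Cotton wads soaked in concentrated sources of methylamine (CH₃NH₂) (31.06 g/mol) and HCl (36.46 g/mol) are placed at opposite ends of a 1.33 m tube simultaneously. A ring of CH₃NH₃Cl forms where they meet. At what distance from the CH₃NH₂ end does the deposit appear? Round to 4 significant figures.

0.6916 m

Distances travelled in equal time are proportional to diffusion rates, so d_CH₃NH₂/d_HCl = √(M_HCl/M_CH₃NH₂) = √(36.46/31.06) = 1.083.
With d_CH₃NH₂ + d_HCl = 1.33 m, d_HCl = 1.33/(1 + 1.083) = 0.6384 m.
d_CH₃NH₂ = 1.33 − 0.6384 = 0.6916 m.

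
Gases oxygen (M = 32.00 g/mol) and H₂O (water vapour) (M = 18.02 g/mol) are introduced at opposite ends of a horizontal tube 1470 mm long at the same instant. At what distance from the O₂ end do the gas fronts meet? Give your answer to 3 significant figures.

Distances travelled in equal time are proportional to diffusion rates, so d_O₂/d_H₂O = √(M_H₂O/M_O₂) = √(18.02/32.00) = 0.7504.
With d_O₂ + d_H₂O = 1470 mm, d_H₂O = 1470/(1 + 0.7504) = 839.8 mm.
d_O₂ = 1470 − 839.8 = 630 mm.

630 mm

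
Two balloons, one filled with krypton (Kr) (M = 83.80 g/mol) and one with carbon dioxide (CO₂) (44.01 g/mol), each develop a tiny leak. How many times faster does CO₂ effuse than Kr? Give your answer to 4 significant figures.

By Graham's law, rate_CO₂/rate_Kr = √(M_Kr/M_CO₂) = √(83.80/44.01) = √1.904 = 1.380.

1.380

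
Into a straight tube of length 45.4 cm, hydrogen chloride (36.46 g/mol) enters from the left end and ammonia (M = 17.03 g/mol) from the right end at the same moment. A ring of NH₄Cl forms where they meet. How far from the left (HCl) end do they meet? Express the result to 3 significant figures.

18.4 cm

Distances travelled in equal time are proportional to diffusion rates, so d_HCl/d_NH₃ = √(M_NH₃/M_HCl) = √(17.03/36.46) = 0.6834.
With d_HCl + d_NH₃ = 45.4 cm, d_NH₃ = 45.4/(1 + 0.6834) = 26.97 cm.
d_HCl = 45.4 − 26.97 = 18.4 cm.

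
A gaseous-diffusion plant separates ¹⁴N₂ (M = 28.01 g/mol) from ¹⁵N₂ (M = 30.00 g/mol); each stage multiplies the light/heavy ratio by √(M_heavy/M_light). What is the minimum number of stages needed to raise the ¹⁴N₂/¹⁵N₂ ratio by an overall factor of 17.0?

83

Per stage α = (30.00/28.01)^(1/2) = 1.07105^0.5, giving ln α = 0.03432.
Need α^N ≥ 17.0 ⇒ N ≥ ln(17.0) / ln α = 2.833 / 0.03432 = 82.56.
Rounding up, N = 83 stages.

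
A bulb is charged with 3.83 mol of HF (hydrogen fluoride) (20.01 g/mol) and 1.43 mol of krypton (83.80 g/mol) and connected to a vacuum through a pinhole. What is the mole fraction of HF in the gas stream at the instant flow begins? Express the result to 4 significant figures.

Rate_i ∝ x_i/√M_i (Graham's law weighted by mole fraction), so the effusate composition follows n_i/√M_i.
Mole fraction of HF in the effusate = (n_HF/√M_HF) / (n_HF/√M_HF + n_Kr/√M_Kr)
= (3.83/√20.01) / (3.83/√20.01 + 1.43/√83.80) = 0.8562/(0.8562 + 0.1562) = 0.8457.

0.8457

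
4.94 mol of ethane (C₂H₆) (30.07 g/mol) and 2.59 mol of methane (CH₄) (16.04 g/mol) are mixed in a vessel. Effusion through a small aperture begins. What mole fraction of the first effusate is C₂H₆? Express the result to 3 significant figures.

Rate_i ∝ x_i/√M_i (Graham's law weighted by mole fraction), so the effusate composition follows n_i/√M_i.
x_C₂H₆(eff) = (n_C₂H₆/√M_C₂H₆) / (n_C₂H₆/√M_C₂H₆ + n_CH₄/√M_CH₄)
= (4.94/√30.07) / (4.94/√30.07 + 2.59/√16.04) = 0.9009/(0.9009 + 0.6467) = 0.582.

0.582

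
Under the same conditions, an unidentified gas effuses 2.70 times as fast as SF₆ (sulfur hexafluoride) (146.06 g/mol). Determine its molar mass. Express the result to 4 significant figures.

From Graham's law, rate_X/rate_SF₆ = √(M_SF₆/M_X).
2.70 = √(146.06/M_X)
M_X = 146.06 / 2.70² = 146.06 / 7.290 = 20.04 g/mol

20.04 g/mol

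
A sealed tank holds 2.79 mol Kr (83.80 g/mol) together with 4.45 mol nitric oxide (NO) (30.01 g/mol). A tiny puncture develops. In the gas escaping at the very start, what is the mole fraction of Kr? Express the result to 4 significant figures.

0.2728

Rate_i ∝ x_i/√M_i (Graham's law weighted by mole fraction), so the effusate composition follows n_i/√M_i.
So x_Kr in the escaping gas = (n_Kr/√M_Kr) / Σ(n_i/√M_i)
= (2.79/√83.80) / (2.79/√83.80 + 4.45/√30.01) = 0.3048/(0.3048 + 0.8123) = 0.2728.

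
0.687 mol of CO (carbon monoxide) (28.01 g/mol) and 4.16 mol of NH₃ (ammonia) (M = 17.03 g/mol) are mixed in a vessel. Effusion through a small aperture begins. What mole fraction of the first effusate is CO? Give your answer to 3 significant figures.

Each component's effusion rate ∝ (its partial pressure)·(1/√M) ∝ n_i/√M_i.
So x_CO in the escaping gas = (n_CO/√M_CO) / Σ(n_i/√M_i)
= (0.687/√28.01) / (0.687/√28.01 + 4.16/√17.03) = 0.1298/(0.1298 + 1.008) = 0.114.

0.114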